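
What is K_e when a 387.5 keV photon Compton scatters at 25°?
25.7050 keV

By energy conservation: K_e = E_initial - E_final

First find the scattered photon energy:
Initial wavelength: λ = hc/E = 3.1996 pm
Compton shift: Δλ = λ_C(1 - cos(25°)) = 0.2273 pm
Final wavelength: λ' = 3.1996 + 0.2273 = 3.4269 pm
Final photon energy: E' = hc/λ' = 361.7950 keV

Electron kinetic energy:
K_e = E - E' = 387.5000 - 361.7950 = 25.7050 keV

(Intermediate values are shown rounded; full precision is carried through to the final answer.)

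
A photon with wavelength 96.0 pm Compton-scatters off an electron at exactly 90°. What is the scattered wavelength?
98.4263 pm

Using the Compton formula: λ' = λ + λ_C(1 − cos θ)

For θ = 90°, cos θ = 0 (exact) = 0.0000, so:
1 − cos 90° = 1 − (0) = 1.0000

Δλ = λ_C × 1.0000 = 2.4263 × 1.0000 = 2.4263 pm

λ' = 96.0 + 2.4263 = 98.4263 pm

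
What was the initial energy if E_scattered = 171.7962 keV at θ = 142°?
430.7002 keV

Convert final energy to wavelength (hc ≈ 1239.842 keV·pm):
λ' = hc/E' = 1239.842 / 171.7962 = 7.2169 pm

Calculate the Compton shift:
Δλ = λ_C(1 - cos(142°))
Δλ = 2.4263 × (1 - cos(142°))
Δλ = 4.3383 pm

Initial wavelength:
λ = λ' - Δλ = 7.2169 - 4.3383 = 2.8787 pm

Initial energy:
E = hc/λ = 1239.842 / 2.8787 = 430.7002 keV

(Intermediate values are shown rounded; full precision is carried through to the final answer.)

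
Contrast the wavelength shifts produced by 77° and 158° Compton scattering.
158° produces the larger shift by a factor of 2.487

Calculate both shifts using Δλ = λ_C(1 - cos θ):

For θ₁ = 77°:
Δλ₁ = 2.4263 × (1 - cos(77°))
Δλ₁ = 2.4263 × 0.7750
Δλ₁ = 1.8805 pm

For θ₂ = 158°:
Δλ₂ = 2.4263 × (1 - cos(158°))
Δλ₂ = 2.4263 × 1.9272
Δλ₂ = 4.6759 pm

The 158° angle produces the larger shift.
Ratio: 4.6759/1.8805 = 2.487

(Intermediate values are shown rounded; full precision is carried through to the final answer.)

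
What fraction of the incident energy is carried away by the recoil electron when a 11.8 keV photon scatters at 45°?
0.0067 (or 0.67%)

Calculate initial and final photon energies:

Initial: E₀ = 11.8 keV → λ₀ = 105.0714 pm
Compton shift: Δλ = 0.7106 pm
Final wavelength: λ' = 105.7820 pm
Final energy: E' = 11.7207 keV

Fractional energy loss:
(E₀ - E')/E₀ = (11.8000 - 11.7207)/11.8000
= 0.0793/11.8000
= 0.0067
= 0.67%

(Intermediate values are shown rounded; full precision is carried through to the final answer.)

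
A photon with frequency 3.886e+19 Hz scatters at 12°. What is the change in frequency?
2.653e+17 Hz (decrease)

Convert frequency to wavelength (c = 299792458 m/s):
λ₀ = c/f₀ = 299792458/3.886e+19 = 7.7146798e-12 m = 7.7147 pm

Calculate Compton shift:
Δλ = λ_C(1 - cos(12°)) = 0.0530 pm

Final wavelength:
λ' = λ₀ + Δλ = 7.7147 + 0.0530 = 7.7677 pm

Final frequency:
f' = c/λ' = 299792458/7.7677005e-12 = 3.8594750e+19 Hz

Frequency shift (decrease):
Δf = f₀ - f' = 3.886e+19 - 3.8594750e+19 = 2.653e+17 Hz

(Intermediate values are shown rounded; full precision is carried through to the final answer.)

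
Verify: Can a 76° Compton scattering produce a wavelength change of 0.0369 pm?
No, inconsistent

Calculate the expected shift for θ = 76°:

Δλ_expected = λ_C(1 - cos(76°))
Δλ_expected = 2.4263 × (1 - cos(76°))
Δλ_expected = 2.4263 × 0.7581
Δλ_expected = 1.8393 pm

Given shift: 0.0369 pm
Expected shift: 1.8393 pm
Difference: 1.8025 pm

The values do not match. The given shift corresponds to θ ≈ 10.0°, not 76°.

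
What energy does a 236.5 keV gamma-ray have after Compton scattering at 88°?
163.4792 keV

First convert energy to wavelength:
λ = hc/E, with hc ≈ 1239.842 keV·pm (i.e. 1239.842 eV·nm)

For E = 236.5 keV = 236500 eV:
λ = 1239.842 keV·pm / 236.5 keV
λ = 5.2425 pm

Calculate the Compton shift:
Δλ = λ_C(1 - cos(88°)) = 2.4263 × 0.9651
Δλ = 2.3416 pm

Final wavelength:
λ' = 5.2425 + 2.3416 = 7.5841 pm

Final energy:
E' = hc/λ' = 1239.842 / 7.5841 = 163.4792 keV

(Intermediate values are shown rounded; full precision is carried through to the final answer.)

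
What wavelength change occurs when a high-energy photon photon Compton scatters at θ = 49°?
0.8345 pm

Using the Compton scattering formula:
Δλ = λ_C(1 - cos θ)

where λ_C = h/(m_e·c) ≈ 2.4263 pm is the Compton wavelength of an electron.

For θ = 49°:
cos(49°) = 0.6561
1 - cos(49°) = 0.3439

Δλ = 2.4263 × 0.3439
Δλ = 0.8345 pm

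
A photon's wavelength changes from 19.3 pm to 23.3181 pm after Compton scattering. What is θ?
131.00°

First find the wavelength shift:
Δλ = λ' - λ = 23.3181 - 19.3 = 4.0181 pm

Using Δλ = λ_C(1 - cos θ), with λ_C = h/(m_e·c) ≈ 2.42631024 pm:
cos θ = 1 - Δλ/λ_C
cos θ = 1 - 4.0181/2.42631024
cos θ = -0.656054

θ = arccos(-0.656054)
θ = 131.00°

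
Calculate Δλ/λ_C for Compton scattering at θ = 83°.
0.8781 λ_C

The Compton shift formula is:
Δλ = λ_C(1 - cos θ)

Dividing both sides by λ_C:
Δλ/λ_C = 1 - cos θ

For θ = 83°:
Δλ/λ_C = 1 - cos(83°)
Δλ/λ_C = 1 - 0.1219
Δλ/λ_C = 0.8781

This means the shift is 0.8781 × λ_C = 2.1306 pm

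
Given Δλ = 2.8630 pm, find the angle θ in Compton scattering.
100.37°

From the Compton formula Δλ = λ_C(1 - cos θ), we can solve for θ:

cos θ = 1 - Δλ/λ_C

Given:
- Δλ = 2.8630 pm
- λ_C = h/(m_e·c) ≈ 2.42631024 pm

cos θ = 1 - 2.8630/2.42631024
cos θ = 1 - 1.179981
cos θ = -0.179981

θ = arccos(-0.179981)
θ = 100.37°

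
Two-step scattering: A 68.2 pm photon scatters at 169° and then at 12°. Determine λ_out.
73.0611 pm

Apply Compton shift twice:

First scattering at θ₁ = 169°:
Δλ₁ = λ_C(1 - cos(169°))
Δλ₁ = 2.4263 × 1.9816
Δλ₁ = 4.8080 pm

After first scattering:
λ₁ = 68.2 + 4.8080 = 73.0080 pm

Second scattering at θ₂ = 12°:
Δλ₂ = λ_C(1 - cos(12°))
Δλ₂ = 2.4263 × 0.0219
Δλ₂ = 0.0530 pm

Final wavelength:
λ₂ = 73.0080 + 0.0530 = 73.0611 pm

Total shift: Δλ_total = 4.8080 + 0.0530 = 4.8611 pm

(Intermediate values are shown rounded; full precision is carried through to the final answer.)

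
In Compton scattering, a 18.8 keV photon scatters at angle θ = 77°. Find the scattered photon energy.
18.2788 keV

First convert energy to wavelength:
λ = hc/E, with hc ≈ 1239.842 keV·pm (i.e. 1239.842 eV·nm)

For E = 18.8 keV = 18800 eV:
λ = 1239.842 keV·pm / 18.8 keV
λ = 65.9490 pm

Calculate the Compton shift:
Δλ = λ_C(1 - cos(77°)) = 2.4263 × 0.7750
Δλ = 1.8805 pm

Final wavelength:
λ' = 65.9490 + 1.8805 = 67.8296 pm

Final energy:
E' = hc/λ' = 1239.842 / 67.8296 = 18.2788 keV

(Intermediate values are shown rounded; full precision is carried through to the final answer.)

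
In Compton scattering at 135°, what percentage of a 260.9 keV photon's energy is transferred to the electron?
0.4657 (or 46.57%)

Calculate initial and final photon energies:

Initial: E₀ = 260.9 keV → λ₀ = 4.7522 pm
Compton shift: Δλ = 4.1420 pm
Final wavelength: λ' = 8.8941 pm
Final energy: E' = 139.3998 keV

Fractional energy loss:
(E₀ - E')/E₀ = (260.9000 - 139.3998)/260.9000
= 121.5002/260.9000
= 0.4657
= 46.57%

(Intermediate values are shown rounded; full precision is carried through to the final answer.)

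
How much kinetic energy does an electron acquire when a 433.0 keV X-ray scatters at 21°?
23.0713 keV

By energy conservation: K_e = E_initial - E_final

First find the scattered photon energy:
Initial wavelength: λ = hc/E = 2.8634 pm
Compton shift: Δλ = λ_C(1 - cos(21°)) = 0.1612 pm
Final wavelength: λ' = 2.8634 + 0.1612 = 3.0245 pm
Final photon energy: E' = hc/λ' = 409.9287 keV

Electron kinetic energy:
K_e = E - E' = 433.0000 - 409.9287 = 23.0713 keV

(Intermediate values are shown rounded; full precision is carried through to the final answer.)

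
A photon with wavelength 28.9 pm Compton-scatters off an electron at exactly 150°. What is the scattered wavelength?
33.4276 pm

Using the Compton formula: λ' = λ + λ_C(1 − cos θ)

For θ = 150°, cos θ = -√3/2 (exact) ≈ -0.8660, so:
1 − cos 150° = 1 − (-√3/2) ≈ 1.8660

Δλ = λ_C × 1.8660 = 2.4263 × 1.8660 = 4.5276 pm

λ' = 28.9 + 4.5276 = 33.4276 pm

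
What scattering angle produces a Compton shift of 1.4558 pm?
66.42°

From the Compton formula Δλ = λ_C(1 - cos θ), we can solve for θ:

cos θ = 1 - Δλ/λ_C

Given:
- Δλ = 1.4558 pm
- λ_C = h/(m_e·c) ≈ 2.42631024 pm

cos θ = 1 - 1.4558/2.42631024
cos θ = 1 - 0.600006
cos θ = 0.399994

θ = arccos(0.399994)
θ = 66.42°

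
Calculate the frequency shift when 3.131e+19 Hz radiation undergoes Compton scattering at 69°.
4.379e+18 Hz (decrease)

Convert frequency to wavelength (c = 299792458 m/s):
λ₀ = c/f₀ = 299792458/3.131e+19 = 9.5749747e-12 m = 9.5750 pm

Calculate Compton shift:
Δλ = λ_C(1 - cos(69°)) = 1.5568 pm

Final wavelength:
λ' = λ₀ + Δλ = 9.5750 + 1.5568 = 11.1318 pm

Final frequency:
f' = c/λ' = 299792458/1.1131773e-11 = 2.6931240e+19 Hz

Frequency shift (decrease):
Δf = f₀ - f' = 3.131e+19 - 2.6931240e+19 = 4.379e+18 Hz

(Intermediate values are shown rounded; full precision is carried through to the final answer.)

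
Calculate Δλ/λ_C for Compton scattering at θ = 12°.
0.0219 λ_C

The Compton shift formula is:
Δλ = λ_C(1 - cos θ)

Dividing both sides by λ_C:
Δλ/λ_C = 1 - cos θ

For θ = 12°:
Δλ/λ_C = 1 - cos(12°)
Δλ/λ_C = 1 - 0.9781
Δλ/λ_C = 0.0219

This means the shift is 0.0219 × λ_C = 0.0530 pm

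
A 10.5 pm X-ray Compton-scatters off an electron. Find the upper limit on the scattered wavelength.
15.3526 pm (at θ = 180°)

The Compton shift is Δλ = λ_C(1 − cos θ).

Since cos θ ranges from −1 to 1, the factor (1 − cos θ) ranges from 0 to 2; the maximum shift occurs at θ = 180° (backscattering):
Δλ_max = 2λ_C = 2 × 2.4263 pm = 4.8526 pm

Maximum scattered wavelength:
λ'_max = λ₀ + Δλ_max = 10.5 + 4.8526 = 15.3526 pm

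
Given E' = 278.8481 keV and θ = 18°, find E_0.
286.5000 keV

Convert final energy to wavelength (hc ≈ 1239.842 keV·pm):
λ' = hc/E' = 1239.842 / 278.8481 = 4.4463 pm

Calculate the Compton shift:
Δλ = λ_C(1 - cos(18°))
Δλ = 2.4263 × (1 - cos(18°))
Δλ = 0.1188 pm

Initial wavelength:
λ = λ' - Δλ = 4.4463 - 0.1188 = 4.3275 pm

Initial energy:
E = hc/λ = 1239.842 / 4.3275 = 286.5000 keV

(Intermediate values are shown rounded; full precision is carried through to the final answer.)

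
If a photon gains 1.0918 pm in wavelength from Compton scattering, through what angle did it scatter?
56.63°

From the Compton formula Δλ = λ_C(1 - cos θ), we can solve for θ:

cos θ = 1 - Δλ/λ_C

Given:
- Δλ = 1.0918 pm
- λ_C = h/(m_e·c) ≈ 2.42631024 pm

cos θ = 1 - 1.0918/2.42631024
cos θ = 1 - 0.449984
cos θ = 0.550016

θ = arccos(0.550016)
θ = 56.63°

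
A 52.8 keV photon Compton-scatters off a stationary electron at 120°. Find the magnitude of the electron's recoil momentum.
4.5635e-23 kg·m/s

The electron is initially at rest, so by conservation of momentum:
p⃗_e = p⃗₀ − p⃗'  (incident photon momentum minus scattered photon momentum)

Photon momentum magnitudes (p = h/λ = E/c):
λ₀ = hc/E₀ = 23.4819 pm → p₀ = h/λ₀ = 2.8218e-23 kg·m/s
Δλ = λ_C(1 − cos 120°) = 3.6395 pm
λ' = 27.1213 pm → p' = h/λ' = 2.4431e-23 kg·m/s

The scattered photon makes angle θ = 120° with the incident direction, so by the law of cosines:
|p⃗_e|² = p₀² + p'² − 2p₀p'cos θ
|p⃗_e|² = (2.8218e-23)² + (2.4431e-23)² − 2·2.8218e-23·2.4431e-23·cos(120°)
|p⃗_e| = 4.5635e-23 kg·m/s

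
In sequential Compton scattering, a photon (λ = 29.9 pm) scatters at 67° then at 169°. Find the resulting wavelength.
36.1863 pm

Apply Compton shift twice:

First scattering at θ₁ = 67°:
Δλ₁ = λ_C(1 - cos(67°))
Δλ₁ = 2.4263 × 0.6093
Δλ₁ = 1.4783 pm

After first scattering:
λ₁ = 29.9 + 1.4783 = 31.3783 pm

Second scattering at θ₂ = 169°:
Δλ₂ = λ_C(1 - cos(169°))
Δλ₂ = 2.4263 × 1.9816
Δλ₂ = 4.8080 pm

Final wavelength:
λ₂ = 31.3783 + 4.8080 = 36.1863 pm

Total shift: Δλ_total = 1.4783 + 4.8080 = 6.2863 pm

(Intermediate values are shown rounded; full precision is carried through to the final answer.)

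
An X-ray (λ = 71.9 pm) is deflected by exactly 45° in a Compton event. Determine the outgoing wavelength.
72.6106 pm

Using the Compton formula: λ' = λ + λ_C(1 − cos θ)

For θ = 45°, cos θ = √2/2 (exact) ≈ 0.7071, so:
1 − cos 45° = 1 − (√2/2) ≈ 0.2929

Δλ = λ_C × 0.2929 = 2.4263 × 0.2929 = 0.7106 pm

λ' = 71.9 + 0.7106 = 72.6106 pm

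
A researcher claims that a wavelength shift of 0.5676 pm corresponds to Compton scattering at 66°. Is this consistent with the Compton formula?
No, inconsistent

Calculate the expected shift for θ = 66°:

Δλ_expected = λ_C(1 - cos(66°))
Δλ_expected = 2.4263 × (1 - cos(66°))
Δλ_expected = 2.4263 × 0.5933
Δλ_expected = 1.4394 pm

Given shift: 0.5676 pm
Expected shift: 1.4394 pm
Difference: 0.8718 pm

The values do not match. The given shift corresponds to θ ≈ 40.0°, not 66°.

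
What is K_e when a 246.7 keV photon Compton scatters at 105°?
93.2541 keV

By energy conservation: K_e = E_initial - E_final

First find the scattered photon energy:
Initial wavelength: λ = hc/E = 5.0257 pm
Compton shift: Δλ = λ_C(1 - cos(105°)) = 3.0543 pm
Final wavelength: λ' = 5.0257 + 3.0543 = 8.0800 pm
Final photon energy: E' = hc/λ' = 153.4459 keV

Electron kinetic energy:
K_e = E - E' = 246.7000 - 153.4459 = 93.2541 keV

(Intermediate values are shown rounded; full precision is carried through to the final answer.)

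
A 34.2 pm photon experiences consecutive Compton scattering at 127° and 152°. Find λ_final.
42.6551 pm

Apply Compton shift twice:

First scattering at θ₁ = 127°:
Δλ₁ = λ_C(1 - cos(127°))
Δλ₁ = 2.4263 × 1.6018
Δλ₁ = 3.8865 pm

After first scattering:
λ₁ = 34.2 + 3.8865 = 38.0865 pm

Second scattering at θ₂ = 152°:
Δλ₂ = λ_C(1 - cos(152°))
Δλ₂ = 2.4263 × 1.8829
Δλ₂ = 4.5686 pm

Final wavelength:
λ₂ = 38.0865 + 4.5686 = 42.6551 pm

Total shift: Δλ_total = 3.8865 + 4.5686 = 8.4551 pm

(Intermediate values are shown rounded; full precision is carried through to the final answer.)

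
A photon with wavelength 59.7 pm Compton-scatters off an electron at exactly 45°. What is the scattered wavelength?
60.4106 pm

Using the Compton formula: λ' = λ + λ_C(1 − cos θ)

For θ = 45°, cos θ = √2/2 (exact) ≈ 0.7071, so:
1 − cos 45° = 1 − (√2/2) ≈ 0.2929

Δλ = λ_C × 0.2929 = 2.4263 × 0.2929 = 0.7106 pm

λ' = 59.7 + 0.7106 = 60.4106 pm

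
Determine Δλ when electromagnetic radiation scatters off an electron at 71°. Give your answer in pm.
1.6364 pm

Using the Compton scattering formula:
Δλ = λ_C(1 - cos θ)

where λ_C = h/(m_e·c) ≈ 2.4263 pm is the Compton wavelength of an electron.

For θ = 71°:
cos(71°) = 0.3256
1 - cos(71°) = 0.6744

Δλ = 2.4263 × 0.6744
Δλ = 1.6364 pm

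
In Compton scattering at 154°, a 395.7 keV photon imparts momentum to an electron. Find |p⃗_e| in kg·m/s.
2.9085e-22 kg·m/s

The electron is initially at rest, so by conservation of momentum:
p⃗_e = p⃗₀ − p⃗'  (incident photon momentum minus scattered photon momentum)

Photon momentum magnitudes (p = h/λ = E/c):
λ₀ = hc/E₀ = 3.1333 pm → p₀ = h/λ₀ = 2.1147e-22 kg·m/s
Δλ = λ_C(1 − cos 154°) = 4.6071 pm
λ' = 7.7404 pm → p' = h/λ' = 8.5604e-23 kg·m/s

The scattered photon makes angle θ = 154° with the incident direction, so by the law of cosines:
|p⃗_e|² = p₀² + p'² − 2p₀p'cos θ
|p⃗_e|² = (2.1147e-22)² + (8.5604e-23)² − 2·2.1147e-22·8.5604e-23·cos(154°)
|p⃗_e| = 2.9085e-22 kg·m/s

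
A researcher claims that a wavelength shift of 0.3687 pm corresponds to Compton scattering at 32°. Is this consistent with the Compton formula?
Yes, consistent

Calculate the expected shift for θ = 32°:

Δλ_expected = λ_C(1 - cos(32°))
Δλ_expected = 2.4263 × (1 - cos(32°))
Δλ_expected = 2.4263 × 0.1520
Δλ_expected = 0.3687 pm

Given shift: 0.3687 pm
Expected shift: 0.3687 pm
Difference: 0.0000 pm

The values match. This is consistent with Compton scattering at the stated angle.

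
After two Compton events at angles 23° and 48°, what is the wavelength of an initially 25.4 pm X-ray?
26.3957 pm

Apply Compton shift twice:

First scattering at θ₁ = 23°:
Δλ₁ = λ_C(1 - cos(23°))
Δλ₁ = 2.4263 × 0.0795
Δλ₁ = 0.1929 pm

After first scattering:
λ₁ = 25.4 + 0.1929 = 25.5929 pm

Second scattering at θ₂ = 48°:
Δλ₂ = λ_C(1 - cos(48°))
Δλ₂ = 2.4263 × 0.3309
Δλ₂ = 0.8028 pm

Final wavelength:
λ₂ = 25.5929 + 0.8028 = 26.3957 pm

Total shift: Δλ_total = 0.1929 + 0.8028 = 0.9957 pm

(Intermediate values are shown rounded; full precision is carried through to the final answer.)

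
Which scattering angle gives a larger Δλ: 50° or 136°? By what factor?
136° produces the larger shift by a factor of 4.813

Calculate both shifts using Δλ = λ_C(1 - cos θ):

For θ₁ = 50°:
Δλ₁ = 2.4263 × (1 - cos(50°))
Δλ₁ = 2.4263 × 0.3572
Δλ₁ = 0.8667 pm

For θ₂ = 136°:
Δλ₂ = 2.4263 × (1 - cos(136°))
Δλ₂ = 2.4263 × 1.7193
Δλ₂ = 4.1717 pm

The 136° angle produces the larger shift.
Ratio: 4.1717/0.8667 = 4.813

(Intermediate values are shown rounded; full precision is carried through to the final answer.)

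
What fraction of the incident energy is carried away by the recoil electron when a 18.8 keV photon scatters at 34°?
0.0063 (or 0.63%)

Calculate initial and final photon energies:

Initial: E₀ = 18.8 keV → λ₀ = 65.9490 pm
Compton shift: Δλ = 0.4148 pm
Final wavelength: λ' = 66.3638 pm
Final energy: E' = 18.6825 keV

Fractional energy loss:
(E₀ - E')/E₀ = (18.8000 - 18.6825)/18.8000
= 0.1175/18.8000
= 0.0063
= 0.63%

(Intermediate values are shown rounded; full precision is carried through to the final answer.)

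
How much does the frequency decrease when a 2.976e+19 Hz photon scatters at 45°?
1.961e+18 Hz (decrease)

Convert frequency to wavelength (c = 299792458 m/s):
λ₀ = c/f₀ = 299792458/2.976e+19 = 1.0073671e-11 m = 10.0737 pm

Calculate Compton shift:
Δλ = λ_C(1 - cos(45°)) = 0.7106 pm

Final wavelength:
λ' = λ₀ + Δλ = 10.0737 + 0.7106 = 10.7843 pm

Final frequency:
f' = c/λ' = 299792458/1.0784321e-11 = 2.7798918e+19 Hz

Frequency shift (decrease):
Δf = f₀ - f' = 2.976e+19 - 2.7798918e+19 = 1.961e+18 Hz

(Intermediate values are shown rounded; full precision is carried through to the final answer.)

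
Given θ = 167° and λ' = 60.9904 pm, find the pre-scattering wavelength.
56.2000 pm

From λ' = λ + Δλ, we have λ = λ' - Δλ

First calculate the Compton shift:
Δλ = λ_C(1 - cos θ)
Δλ = 2.4263 × (1 - cos(167°))
Δλ = 2.4263 × 1.9744
Δλ = 4.7904 pm

Initial wavelength:
λ = λ' - Δλ
λ = 60.9904 - 4.7904
λ = 56.2000 pm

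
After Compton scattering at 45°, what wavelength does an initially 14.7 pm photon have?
15.4106 pm

Using the Compton formula: λ' = λ + λ_C(1 − cos θ)

For θ = 45°, cos θ = √2/2 (exact) ≈ 0.7071, so:
1 − cos 45° = 1 − (√2/2) ≈ 0.2929

Δλ = λ_C × 0.2929 = 2.4263 × 0.2929 = 0.7106 pm

λ' = 14.7 + 0.7106 = 15.4106 pm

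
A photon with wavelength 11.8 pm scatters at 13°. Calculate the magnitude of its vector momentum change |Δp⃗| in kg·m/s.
1.2683e-23 kg·m/s

Photon momentum magnitude is p = h/λ.

Initial momentum:
p₀ = h/λ = 6.6261e-34/1.1800e-11 = 5.6153e-23 kg·m/s

After scattering:
λ' = λ + Δλ = 11.8 + 0.0622 = 11.8622 pm
p' = h/λ' = 6.6261e-34/1.1862e-11 = 5.5859e-23 kg·m/s

Momentum is a vector; the scattered photon's direction makes angle θ = 13° with the incident direction. The magnitude of the vector change Δp⃗ = p⃗₀ − p⃗' is found from the law of cosines:
|Δp⃗|² = p₀² + p'² − 2p₀p'cos θ
|Δp⃗|² = (5.6153e-23)² + (5.5859e-23)² − 2·5.6153e-23·5.5859e-23·cos(13°)
|Δp⃗| = 1.2683e-23 kg·m/s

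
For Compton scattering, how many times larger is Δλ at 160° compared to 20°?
160° produces the larger shift by a factor of 32.163

Calculate both shifts using Δλ = λ_C(1 - cos θ):

For θ₁ = 20°:
Δλ₁ = 2.4263 × (1 - cos(20°))
Δλ₁ = 2.4263 × 0.0603
Δλ₁ = 0.1463 pm

For θ₂ = 160°:
Δλ₂ = 2.4263 × (1 - cos(160°))
Δλ₂ = 2.4263 × 1.9397
Δλ₂ = 4.7063 pm

The 160° angle produces the larger shift.
Ratio: 4.7063/0.1463 = 32.163

(Intermediate values are shown rounded; full precision is carried through to the final answer.)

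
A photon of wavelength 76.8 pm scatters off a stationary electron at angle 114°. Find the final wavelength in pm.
80.2132 pm

Using the Compton scattering formula:
λ' = λ + Δλ = λ + λ_C(1 - cos θ)

Given:
- Initial wavelength λ = 76.8 pm
- Scattering angle θ = 114°
- Compton wavelength λ_C ≈ 2.4263 pm

Calculate the shift:
Δλ = 2.4263 × (1 - cos(114°))
Δλ = 2.4263 × 1.4067
Δλ = 3.4132 pm

Final wavelength:
λ' = 76.8 + 3.4132 = 80.2132 pm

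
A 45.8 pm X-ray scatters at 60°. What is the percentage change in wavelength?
2.6488%

Calculate the Compton shift:
Δλ = λ_C(1 - cos(60°))
Δλ = 2.4263 × (1 - cos(60°))
Δλ = 2.4263 × 0.5000
Δλ = 1.2132 pm

Percentage change:
(Δλ/λ₀) × 100 = (1.2132/45.8) × 100
= 2.6488%

(Intermediate values are shown rounded; full precision is carried through to the final answer.)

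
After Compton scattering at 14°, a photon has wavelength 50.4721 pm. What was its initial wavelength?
50.4000 pm

From λ' = λ + Δλ, we have λ = λ' - Δλ

First calculate the Compton shift:
Δλ = λ_C(1 - cos θ)
Δλ = 2.4263 × (1 - cos(14°))
Δλ = 2.4263 × 0.0297
Δλ = 0.0721 pm

Initial wavelength:
λ = λ' - Δλ
λ = 50.4721 - 0.0721
λ = 50.4000 pm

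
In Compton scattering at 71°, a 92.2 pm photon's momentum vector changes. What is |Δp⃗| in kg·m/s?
8.2744e-24 kg·m/s

Photon momentum magnitude is p = h/λ.

Initial momentum:
p₀ = h/λ = 6.6261e-34/9.2200e-11 = 7.1866e-24 kg·m/s

After scattering:
λ' = λ + Δλ = 92.2 + 1.6364 = 93.8364 pm
p' = h/λ' = 6.6261e-34/9.3836e-11 = 7.0613e-24 kg·m/s

Momentum is a vector; the scattered photon's direction makes angle θ = 71° with the incident direction. The magnitude of the vector change Δp⃗ = p⃗₀ − p⃗' is found from the law of cosines:
|Δp⃗|² = p₀² + p'² − 2p₀p'cos θ
|Δp⃗|² = (7.1866e-24)² + (7.0613e-24)² − 2·7.1866e-24·7.0613e-24·cos(71°)
|Δp⃗| = 8.2744e-24 kg·m/s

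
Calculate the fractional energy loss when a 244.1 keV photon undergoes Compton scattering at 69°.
0.2346 (or 23.46%)

Calculate initial and final photon energies:

Initial: E₀ = 244.1 keV → λ₀ = 5.0792 pm
Compton shift: Δλ = 1.5568 pm
Final wavelength: λ' = 6.6360 pm
Final energy: E' = 186.8347 keV

Fractional energy loss:
(E₀ - E')/E₀ = (244.1000 - 186.8347)/244.1000
= 57.2653/244.1000
= 0.2346
= 23.46%

(Intermediate values are shown rounded; full precision is carried through to the final answer.)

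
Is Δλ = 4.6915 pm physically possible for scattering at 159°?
Yes, consistent

Calculate the expected shift for θ = 159°:

Δλ_expected = λ_C(1 - cos(159°))
Δλ_expected = 2.4263 × (1 - cos(159°))
Δλ_expected = 2.4263 × 1.9336
Δλ_expected = 4.6915 pm

Given shift: 4.6915 pm
Expected shift: 4.6915 pm
Difference: 0.0000 pm

The values match. This is consistent with Compton scattering at the stated angle.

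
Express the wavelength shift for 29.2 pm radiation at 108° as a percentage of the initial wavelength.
10.8770%

Calculate the Compton shift:
Δλ = λ_C(1 - cos(108°))
Δλ = 2.4263 × (1 - cos(108°))
Δλ = 2.4263 × 1.3090
Δλ = 3.1761 pm

Percentage change:
(Δλ/λ₀) × 100 = (3.1761/29.2) × 100
= 10.8770%

(Intermediate values are shown rounded; full precision is carried through to the final answer.)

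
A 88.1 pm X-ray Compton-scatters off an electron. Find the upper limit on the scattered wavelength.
92.9526 pm (at θ = 180°)

The Compton shift is Δλ = λ_C(1 − cos θ).

Since cos θ ranges from −1 to 1, the factor (1 − cos θ) ranges from 0 to 2; the maximum shift occurs at θ = 180° (backscattering):
Δλ_max = 2λ_C = 2 × 2.4263 pm = 4.8526 pm

Maximum scattered wavelength:
λ'_max = λ₀ + Δλ_max = 88.1 + 4.8526 = 92.9526 pm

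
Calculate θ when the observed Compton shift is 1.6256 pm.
70.73°

From the Compton formula Δλ = λ_C(1 - cos θ), we can solve for θ:

cos θ = 1 - Δλ/λ_C

Given:
- Δλ = 1.6256 pm
- λ_C = h/(m_e·c) ≈ 2.42631024 pm

cos θ = 1 - 1.6256/2.42631024
cos θ = 1 - 0.669989
cos θ = 0.330011

θ = arccos(0.330011)
θ = 70.73°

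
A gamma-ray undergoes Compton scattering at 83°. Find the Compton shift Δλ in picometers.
2.1306 pm

Using the Compton scattering formula:
Δλ = λ_C(1 - cos θ)

where λ_C = h/(m_e·c) ≈ 2.4263 pm is the Compton wavelength of an electron.

For θ = 83°:
cos(83°) = 0.1219
1 - cos(83°) = 0.8781

Δλ = 2.4263 × 0.8781
Δλ = 2.1306 pm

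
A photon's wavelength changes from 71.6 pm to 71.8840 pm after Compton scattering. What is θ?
28.00°

First find the wavelength shift:
Δλ = λ' - λ = 71.8840 - 71.6 = 0.2840 pm

Using Δλ = λ_C(1 - cos θ), with λ_C = h/(m_e·c) ≈ 2.42631024 pm:
cos θ = 1 - Δλ/λ_C
cos θ = 1 - 0.2840/2.42631024
cos θ = 0.882950

θ = arccos(0.882950)
θ = 28.00°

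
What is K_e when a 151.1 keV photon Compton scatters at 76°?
27.6684 keV

By energy conservation: K_e = E_initial - E_final

First find the scattered photon energy:
Initial wavelength: λ = hc/E = 8.2054 pm
Compton shift: Δλ = λ_C(1 - cos(76°)) = 1.8393 pm
Final wavelength: λ' = 8.2054 + 1.8393 = 10.0448 pm
Final photon energy: E' = hc/λ' = 123.4316 keV

Electron kinetic energy:
K_e = E - E' = 151.1000 - 123.4316 = 27.6684 keV

(Intermediate values are shown rounded; full precision is carried through to the final answer.)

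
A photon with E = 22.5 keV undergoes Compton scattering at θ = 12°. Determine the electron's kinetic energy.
0.0216 keV

By energy conservation: K_e = E_initial - E_final

First find the scattered photon energy:
Initial wavelength: λ = hc/E = 55.1041 pm
Compton shift: Δλ = λ_C(1 - cos(12°)) = 0.0530 pm
Final wavelength: λ' = 55.1041 + 0.0530 = 55.1571 pm
Final photon energy: E' = hc/λ' = 22.4784 keV

Electron kinetic energy:
K_e = E - E' = 22.5000 - 22.4784 = 0.0216 keV

(Intermediate values are shown rounded; full precision is carried through to the final answer.)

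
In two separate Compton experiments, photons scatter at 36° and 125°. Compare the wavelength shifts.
125° produces the larger shift by a factor of 8.239

Calculate both shifts using Δλ = λ_C(1 - cos θ):

For θ₁ = 36°:
Δλ₁ = 2.4263 × (1 - cos(36°))
Δλ₁ = 2.4263 × 0.1910
Δλ₁ = 0.4634 pm

For θ₂ = 125°:
Δλ₂ = 2.4263 × (1 - cos(125°))
Δλ₂ = 2.4263 × 1.5736
Δλ₂ = 3.8180 pm

The 125° angle produces the larger shift.
Ratio: 3.8180/0.4634 = 8.239

(Intermediate values are shown rounded; full precision is carried through to the final answer.)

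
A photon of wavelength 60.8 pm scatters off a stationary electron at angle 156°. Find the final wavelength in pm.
65.4429 pm

Using the Compton scattering formula:
λ' = λ + Δλ = λ + λ_C(1 - cos θ)

Given:
- Initial wavelength λ = 60.8 pm
- Scattering angle θ = 156°
- Compton wavelength λ_C ≈ 2.4263 pm

Calculate the shift:
Δλ = 2.4263 × (1 - cos(156°))
Δλ = 2.4263 × 1.9135
Δλ = 4.6429 pm

Final wavelength:
λ' = 60.8 + 4.6429 = 65.4429 pm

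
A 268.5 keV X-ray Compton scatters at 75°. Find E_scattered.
193.2423 keV

First convert energy to wavelength:
λ = hc/E, with hc ≈ 1239.842 keV·pm (i.e. 1239.842 eV·nm)

For E = 268.5 keV = 268500 eV:
λ = 1239.842 keV·pm / 268.5 keV
λ = 4.6177 pm

Calculate the Compton shift:
Δλ = λ_C(1 - cos(75°)) = 2.4263 × 0.7412
Δλ = 1.7983 pm

Final wavelength:
λ' = 4.6177 + 1.7983 = 6.4160 pm

Final energy:
E' = hc/λ' = 1239.842 / 6.4160 = 193.2423 keV

(Intermediate values are shown rounded; full precision is carried through to the final answer.)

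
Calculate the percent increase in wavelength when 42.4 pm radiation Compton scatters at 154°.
10.8657%

Calculate the Compton shift:
Δλ = λ_C(1 - cos(154°))
Δλ = 2.4263 × (1 - cos(154°))
Δλ = 2.4263 × 1.8988
Δλ = 4.6071 pm

Percentage change:
(Δλ/λ₀) × 100 = (4.6071/42.4) × 100
= 10.8657%

(Intermediate values are shown rounded; full precision is carried through to the final answer.)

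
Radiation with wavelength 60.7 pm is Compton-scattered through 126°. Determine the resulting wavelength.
64.5525 pm

Using the Compton scattering formula:
λ' = λ + Δλ = λ + λ_C(1 - cos θ)

Given:
- Initial wavelength λ = 60.7 pm
- Scattering angle θ = 126°
- Compton wavelength λ_C ≈ 2.4263 pm

Calculate the shift:
Δλ = 2.4263 × (1 - cos(126°))
Δλ = 2.4263 × 1.5878
Δλ = 3.8525 pm

Final wavelength:
λ' = 60.7 + 3.8525 = 64.5525 pm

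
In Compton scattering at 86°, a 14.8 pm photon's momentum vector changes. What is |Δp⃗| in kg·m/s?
5.7191e-23 kg·m/s

Photon momentum magnitude is p = h/λ.

Initial momentum:
p₀ = h/λ = 6.6261e-34/1.4800e-11 = 4.4771e-23 kg·m/s

After scattering:
λ' = λ + Δλ = 14.8 + 2.2571 = 17.0571 pm
p' = h/λ' = 6.6261e-34/1.7057e-11 = 3.8846e-23 kg·m/s

Momentum is a vector; the scattered photon's direction makes angle θ = 86° with the incident direction. The magnitude of the vector change Δp⃗ = p⃗₀ − p⃗' is found from the law of cosines:
|Δp⃗|² = p₀² + p'² − 2p₀p'cos θ
|Δp⃗|² = (4.4771e-23)² + (3.8846e-23)² − 2·4.4771e-23·3.8846e-23·cos(86°)
|Δp⃗| = 5.7191e-23 kg·m/s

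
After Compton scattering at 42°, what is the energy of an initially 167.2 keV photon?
154.2373 keV

First convert energy to wavelength:
λ = hc/E, with hc ≈ 1239.842 keV·pm (i.e. 1239.842 eV·nm)

For E = 167.2 keV = 167200 eV:
λ = 1239.842 keV·pm / 167.2 keV
λ = 7.4153 pm

Calculate the Compton shift:
Δλ = λ_C(1 - cos(42°)) = 2.4263 × 0.2569
Δλ = 0.6232 pm

Final wavelength:
λ' = 7.4153 + 0.6232 = 8.0385 pm

Final energy:
E' = hc/λ' = 1239.842 / 8.0385 = 154.2373 keV

(Intermediate values are shown rounded; full precision is carried through to the final answer.)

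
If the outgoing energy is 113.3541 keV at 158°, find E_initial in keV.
197.9999 keV

Convert final energy to wavelength (hc ≈ 1239.842 keV·pm):
λ' = hc/E' = 1239.842 / 113.3541 = 10.9378 pm

Calculate the Compton shift:
Δλ = λ_C(1 - cos(158°))
Δλ = 2.4263 × (1 - cos(158°))
Δλ = 4.6759 pm

Initial wavelength:
λ = λ' - Δλ = 10.9378 - 4.6759 = 6.2618 pm

Initial energy:
E = hc/λ = 1239.842 / 6.2618 = 197.9999 keV

(Intermediate values are shown rounded; full precision is carried through to the final answer.)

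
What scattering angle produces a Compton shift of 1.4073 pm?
65.17°

From the Compton formula Δλ = λ_C(1 - cos θ), we can solve for θ:

cos θ = 1 - Δλ/λ_C

Given:
- Δλ = 1.4073 pm
- λ_C = h/(m_e·c) ≈ 2.42631024 pm

cos θ = 1 - 1.4073/2.42631024
cos θ = 1 - 0.580017
cos θ = 0.419983

θ = arccos(0.419983)
θ = 65.17°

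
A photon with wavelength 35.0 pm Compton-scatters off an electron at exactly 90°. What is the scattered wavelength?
37.4263 pm

Using the Compton formula: λ' = λ + λ_C(1 − cos θ)

For θ = 90°, cos θ = 0 (exact) = 0.0000, so:
1 − cos 90° = 1 − (0) = 1.0000

Δλ = λ_C × 1.0000 = 2.4263 × 1.0000 = 2.4263 pm

λ' = 35.0 + 2.4263 = 37.4263 pm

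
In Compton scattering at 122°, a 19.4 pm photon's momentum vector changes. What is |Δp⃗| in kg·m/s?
5.5012e-23 kg·m/s

Photon momentum magnitude is p = h/λ.

Initial momentum:
p₀ = h/λ = 6.6261e-34/1.9400e-11 = 3.4155e-23 kg·m/s

After scattering:
λ' = λ + Δλ = 19.4 + 3.7121 = 23.1121 pm
p' = h/λ' = 6.6261e-34/2.3112e-11 = 2.8669e-23 kg·m/s

Momentum is a vector; the scattered photon's direction makes angle θ = 122° with the incident direction. The magnitude of the vector change Δp⃗ = p⃗₀ − p⃗' is found from the law of cosines:
|Δp⃗|² = p₀² + p'² − 2p₀p'cos θ
|Δp⃗|² = (3.4155e-23)² + (2.8669e-23)² − 2·3.4155e-23·2.8669e-23·cos(122°)
|Δp⃗| = 5.5012e-23 kg·m/s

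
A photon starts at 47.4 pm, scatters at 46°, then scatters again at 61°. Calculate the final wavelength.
49.3909 pm

Apply Compton shift twice:

First scattering at θ₁ = 46°:
Δλ₁ = λ_C(1 - cos(46°))
Δλ₁ = 2.4263 × 0.3053
Δλ₁ = 0.7409 pm

After first scattering:
λ₁ = 47.4 + 0.7409 = 48.1409 pm

Second scattering at θ₂ = 61°:
Δλ₂ = λ_C(1 - cos(61°))
Δλ₂ = 2.4263 × 0.5152
Δλ₂ = 1.2500 pm

Final wavelength:
λ₂ = 48.1409 + 1.2500 = 49.3909 pm

Total shift: Δλ_total = 0.7409 + 1.2500 = 1.9909 pm

(Intermediate values are shown rounded; full precision is carried through to the final answer.)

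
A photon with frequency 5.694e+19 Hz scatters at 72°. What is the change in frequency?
1.375e+19 Hz (decrease)

Convert frequency to wavelength (c = 299792458 m/s):
λ₀ = c/f₀ = 299792458/5.694e+19 = 5.2650590e-12 m = 5.2651 pm

Calculate Compton shift:
Δλ = λ_C(1 - cos(72°)) = 1.6765 pm

Final wavelength:
λ' = λ₀ + Δλ = 5.2651 + 1.6765 = 6.9416 pm

Final frequency:
f' = c/λ' = 299792458/6.9415981e-12 = 4.3187815e+19 Hz

Frequency shift (decrease):
Δf = f₀ - f' = 5.694e+19 - 4.3187815e+19 = 1.375e+19 Hz

(Intermediate values are shown rounded; full precision is carried through to the final answer.)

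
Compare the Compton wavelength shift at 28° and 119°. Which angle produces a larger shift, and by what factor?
119° produces the larger shift by a factor of 12.685

Calculate both shifts using Δλ = λ_C(1 - cos θ):

For θ₁ = 28°:
Δλ₁ = 2.4263 × (1 - cos(28°))
Δλ₁ = 2.4263 × 0.1171
Δλ₁ = 0.2840 pm

For θ₂ = 119°:
Δλ₂ = 2.4263 × (1 - cos(119°))
Δλ₂ = 2.4263 × 1.4848
Δλ₂ = 3.6026 pm

The 119° angle produces the larger shift.
Ratio: 3.6026/0.2840 = 12.685

(Intermediate values are shown rounded; full precision is carried through to the final answer.)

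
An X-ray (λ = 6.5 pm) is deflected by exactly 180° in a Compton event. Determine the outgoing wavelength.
11.3526 pm

Using the Compton formula: λ' = λ + λ_C(1 − cos θ)

For θ = 180°, cos θ = -1 (exact) = -1.0000, so:
1 − cos 180° = 1 − (-1) = 2.0000

Δλ = λ_C × 2.0000 = 2.4263 × 2.0000 = 4.8526 pm

λ' = 6.5 + 4.8526 = 11.3526 pm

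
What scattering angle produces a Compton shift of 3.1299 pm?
106.86°

From the Compton formula Δλ = λ_C(1 - cos θ), we can solve for θ:

cos θ = 1 - Δλ/λ_C

Given:
- Δλ = 3.1299 pm
- λ_C = h/(m_e·c) ≈ 2.42631024 pm

cos θ = 1 - 3.1299/2.42631024
cos θ = 1 - 1.289983
cos θ = -0.289983

θ = arccos(-0.289983)
θ = 106.86°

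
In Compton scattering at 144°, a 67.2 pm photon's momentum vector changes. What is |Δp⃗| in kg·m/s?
1.8181e-23 kg·m/s

Photon momentum magnitude is p = h/λ.

Initial momentum:
p₀ = h/λ = 6.6261e-34/6.7200e-11 = 9.8602e-24 kg·m/s

After scattering:
λ' = λ + Δλ = 67.2 + 4.3892 = 71.5892 pm
p' = h/λ' = 6.6261e-34/7.1589e-11 = 9.2557e-24 kg·m/s

Momentum is a vector; the scattered photon's direction makes angle θ = 144° with the incident direction. The magnitude of the vector change Δp⃗ = p⃗₀ − p⃗' is found from the law of cosines:
|Δp⃗|² = p₀² + p'² − 2p₀p'cos θ
|Δp⃗|² = (9.8602e-24)² + (9.2557e-24)² − 2·9.8602e-24·9.2557e-24·cos(144°)
|Δp⃗| = 1.8181e-23 kg·m/s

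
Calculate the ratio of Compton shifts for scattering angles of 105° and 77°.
105° produces the larger shift by a factor of 1.624

Calculate both shifts using Δλ = λ_C(1 - cos θ):

For θ₁ = 77°:
Δλ₁ = 2.4263 × (1 - cos(77°))
Δλ₁ = 2.4263 × 0.7750
Δλ₁ = 1.8805 pm

For θ₂ = 105°:
Δλ₂ = 2.4263 × (1 - cos(105°))
Δλ₂ = 2.4263 × 1.2588
Δλ₂ = 3.0543 pm

The 105° angle produces the larger shift.
Ratio: 3.0543/1.8805 = 1.624

(Intermediate values are shown rounded; full precision is carried through to the final answer.)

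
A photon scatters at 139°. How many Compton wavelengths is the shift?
1.7547 λ_C

The Compton shift formula is:
Δλ = λ_C(1 - cos θ)

Dividing both sides by λ_C:
Δλ/λ_C = 1 - cos θ

For θ = 139°:
Δλ/λ_C = 1 - cos(139°)
Δλ/λ_C = 1 - -0.7547
Δλ/λ_C = 1.7547

This means the shift is 1.7547 × λ_C = 4.2575 pm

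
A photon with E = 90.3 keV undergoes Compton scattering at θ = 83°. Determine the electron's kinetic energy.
12.1301 keV

By energy conservation: K_e = E_initial - E_final

First find the scattered photon energy:
Initial wavelength: λ = hc/E = 13.7303 pm
Compton shift: Δλ = λ_C(1 - cos(83°)) = 2.1306 pm
Final wavelength: λ' = 13.7303 + 2.1306 = 15.8609 pm
Final photon energy: E' = hc/λ' = 78.1699 keV

Electron kinetic energy:
K_e = E - E' = 90.3000 - 78.1699 = 12.1301 keV

(Intermediate values are shown rounded; full precision is carried through to the final answer.)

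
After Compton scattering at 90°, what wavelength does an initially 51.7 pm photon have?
54.1263 pm

Using the Compton formula: λ' = λ + λ_C(1 − cos θ)

For θ = 90°, cos θ = 0 (exact) = 0.0000, so:
1 − cos 90° = 1 − (0) = 1.0000

Δλ = λ_C × 1.0000 = 2.4263 × 1.0000 = 2.4263 pm

λ' = 51.7 + 2.4263 = 54.1263 pm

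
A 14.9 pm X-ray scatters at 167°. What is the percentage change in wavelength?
32.1506%

Calculate the Compton shift:
Δλ = λ_C(1 - cos(167°))
Δλ = 2.4263 × (1 - cos(167°))
Δλ = 2.4263 × 1.9744
Δλ = 4.7904 pm

Percentage change:
(Δλ/λ₀) × 100 = (4.7904/14.9) × 100
= 32.1506%

(Intermediate values are shown rounded; full precision is carried through to the final answer.)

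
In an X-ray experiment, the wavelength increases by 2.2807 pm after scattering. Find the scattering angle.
86.56°

From the Compton formula Δλ = λ_C(1 - cos θ), we can solve for θ:

cos θ = 1 - Δλ/λ_C

Given:
- Δλ = 2.2807 pm
- λ_C = h/(m_e·c) ≈ 2.42631024 pm

cos θ = 1 - 2.2807/2.42631024
cos θ = 1 - 0.939987
cos θ = 0.060013

θ = arccos(0.060013)
θ = 86.56°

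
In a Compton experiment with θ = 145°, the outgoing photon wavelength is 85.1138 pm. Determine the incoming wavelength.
80.7000 pm

From λ' = λ + Δλ, we have λ = λ' - Δλ

First calculate the Compton shift:
Δλ = λ_C(1 - cos θ)
Δλ = 2.4263 × (1 - cos(145°))
Δλ = 2.4263 × 1.8192
Δλ = 4.4138 pm

Initial wavelength:
λ = λ' - Δλ
λ = 85.1138 - 4.4138
λ = 80.7000 pm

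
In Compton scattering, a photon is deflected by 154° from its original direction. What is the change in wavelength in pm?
4.6071 pm

Using the Compton scattering formula:
Δλ = λ_C(1 - cos θ)

where λ_C = h/(m_e·c) ≈ 2.4263 pm is the Compton wavelength of an electron.

For θ = 154°:
cos(154°) = -0.8988
1 - cos(154°) = 1.8988

Δλ = 2.4263 × 1.8988
Δλ = 4.6071 pm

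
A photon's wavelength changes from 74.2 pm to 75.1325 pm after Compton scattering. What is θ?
52.00°

First find the wavelength shift:
Δλ = λ' - λ = 75.1325 - 74.2 = 0.9325 pm

Using Δλ = λ_C(1 - cos θ), with λ_C = h/(m_e·c) ≈ 2.42631024 pm:
cos θ = 1 - Δλ/λ_C
cos θ = 1 - 0.9325/2.42631024
cos θ = 0.615672

θ = arccos(0.615672)
θ = 52.00°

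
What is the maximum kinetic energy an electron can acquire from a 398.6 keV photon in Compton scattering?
242.9018 keV

Maximum energy transfer occurs at θ = 180° (backscattering).

Initial photon: E₀ = 398.6 keV → λ₀ = 3.1105 pm

Maximum Compton shift (at 180°):
Δλ_max = 2λ_C = 2 × 2.4263 = 4.8526 pm

Final wavelength:
λ' = 3.1105 + 4.8526 = 7.9631 pm

Minimum photon energy (maximum energy to electron):
E'_min = hc/λ' = 155.6982 keV

Maximum electron kinetic energy:
K_max = E₀ - E'_min = 398.6000 - 155.6982 = 242.9018 keV

(Intermediate values are shown rounded; full precision is carried through to the final answer.)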